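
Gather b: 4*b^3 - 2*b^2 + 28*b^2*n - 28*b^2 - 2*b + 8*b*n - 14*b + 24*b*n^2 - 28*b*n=4*b^3 + b^2*(28*n - 30) + b*(24*n^2 - 20*n - 16)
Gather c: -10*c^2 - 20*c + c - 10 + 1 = -10*c^2 - 19*c - 9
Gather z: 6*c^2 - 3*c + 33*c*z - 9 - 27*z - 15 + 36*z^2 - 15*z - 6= 6*c^2 - 3*c + 36*z^2 + z*(33*c - 42) - 30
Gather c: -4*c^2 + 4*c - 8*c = -4*c^2 - 4*c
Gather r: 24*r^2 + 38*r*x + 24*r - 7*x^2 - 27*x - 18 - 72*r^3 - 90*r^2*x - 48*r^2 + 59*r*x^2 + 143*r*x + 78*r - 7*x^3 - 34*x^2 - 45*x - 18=-72*r^3 + r^2*(-90*x - 24) + r*(59*x^2 + 181*x + 102) - 7*x^3 - 41*x^2 - 72*x - 36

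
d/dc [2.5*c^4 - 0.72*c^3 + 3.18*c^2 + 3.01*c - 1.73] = 10.0*c^3 - 2.16*c^2 + 6.36*c + 3.01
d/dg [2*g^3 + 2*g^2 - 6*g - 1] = 6*g^2 + 4*g - 6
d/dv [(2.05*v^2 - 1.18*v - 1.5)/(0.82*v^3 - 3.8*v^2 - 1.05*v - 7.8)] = (-1.681*v^4 + 1.9352*v^3 - 2.9465*v^2 - 43.38*v + 7.629)/(0.6724*v^6 - 6.232*v^5 + 12.718*v^4 - 4.812*v^3 + 60.3825*v^2 + 16.38*v + 60.84)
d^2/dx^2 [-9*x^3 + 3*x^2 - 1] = 6 - 54*x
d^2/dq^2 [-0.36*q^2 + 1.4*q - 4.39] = -0.720000000000000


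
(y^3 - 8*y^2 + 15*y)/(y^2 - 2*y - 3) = y*(y - 5)/(y + 1)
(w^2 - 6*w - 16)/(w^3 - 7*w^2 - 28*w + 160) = (w + 2)/(w^2 + w - 20)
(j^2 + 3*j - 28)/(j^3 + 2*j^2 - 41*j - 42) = (j - 4)/(j^2 - 5*j - 6)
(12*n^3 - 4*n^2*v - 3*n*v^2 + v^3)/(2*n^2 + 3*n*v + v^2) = (6*n^2 - 5*n*v + v^2)/(n + v)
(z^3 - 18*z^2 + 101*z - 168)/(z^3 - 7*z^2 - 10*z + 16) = (z^2 - 10*z + 21)/(z^2 + z - 2)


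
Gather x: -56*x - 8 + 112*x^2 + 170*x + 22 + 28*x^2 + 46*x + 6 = 140*x^2 + 160*x + 20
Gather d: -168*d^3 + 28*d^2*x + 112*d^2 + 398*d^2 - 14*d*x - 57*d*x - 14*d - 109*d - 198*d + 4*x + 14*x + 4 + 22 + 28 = -168*d^3 + d^2*(28*x + 510) + d*(-71*x - 321) + 18*x + 54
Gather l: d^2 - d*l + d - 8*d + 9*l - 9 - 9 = d^2 - 7*d + l*(9 - d) - 18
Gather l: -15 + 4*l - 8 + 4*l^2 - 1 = 4*l^2 + 4*l - 24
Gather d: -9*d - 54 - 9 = -9*d - 63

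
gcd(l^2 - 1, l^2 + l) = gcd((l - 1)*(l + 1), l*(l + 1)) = l + 1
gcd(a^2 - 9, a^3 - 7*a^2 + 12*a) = a - 3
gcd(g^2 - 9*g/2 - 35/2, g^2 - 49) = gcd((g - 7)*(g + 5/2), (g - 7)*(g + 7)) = g - 7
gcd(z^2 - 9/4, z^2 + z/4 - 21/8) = z - 3/2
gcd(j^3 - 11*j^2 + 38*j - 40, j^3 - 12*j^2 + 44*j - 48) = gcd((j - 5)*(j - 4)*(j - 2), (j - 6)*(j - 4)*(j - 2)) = j^2 - 6*j + 8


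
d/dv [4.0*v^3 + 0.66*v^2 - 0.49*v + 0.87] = 12.0*v^2 + 1.32*v - 0.49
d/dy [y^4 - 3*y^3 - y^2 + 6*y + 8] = 4*y^3 - 9*y^2 - 2*y + 6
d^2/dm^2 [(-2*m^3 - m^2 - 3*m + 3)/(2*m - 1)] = 2*(-8*m^3 + 12*m^2 - 6*m + 5)/(8*m^3 - 12*m^2 + 6*m - 1)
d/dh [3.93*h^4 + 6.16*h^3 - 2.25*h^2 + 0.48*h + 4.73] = 15.72*h^3 + 18.48*h^2 - 4.5*h + 0.48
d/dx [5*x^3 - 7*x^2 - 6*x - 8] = 15*x^2 - 14*x - 6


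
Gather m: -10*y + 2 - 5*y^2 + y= -5*y^2 - 9*y + 2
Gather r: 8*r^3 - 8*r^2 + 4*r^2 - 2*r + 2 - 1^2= 8*r^3 - 4*r^2 - 2*r + 1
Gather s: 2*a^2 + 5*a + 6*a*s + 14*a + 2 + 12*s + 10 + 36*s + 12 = 2*a^2 + 19*a + s*(6*a + 48) + 24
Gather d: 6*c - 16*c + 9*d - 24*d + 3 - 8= -10*c - 15*d - 5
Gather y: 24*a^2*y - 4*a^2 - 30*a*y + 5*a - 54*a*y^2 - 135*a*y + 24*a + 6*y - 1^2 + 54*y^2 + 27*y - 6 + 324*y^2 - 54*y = -4*a^2 + 29*a + y^2*(378 - 54*a) + y*(24*a^2 - 165*a - 21) - 7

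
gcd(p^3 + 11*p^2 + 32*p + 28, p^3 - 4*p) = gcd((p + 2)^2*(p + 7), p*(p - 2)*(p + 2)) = p + 2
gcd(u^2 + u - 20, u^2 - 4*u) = u - 4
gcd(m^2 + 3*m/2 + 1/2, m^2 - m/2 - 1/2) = m + 1/2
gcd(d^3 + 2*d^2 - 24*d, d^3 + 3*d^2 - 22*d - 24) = d^2 + 2*d - 24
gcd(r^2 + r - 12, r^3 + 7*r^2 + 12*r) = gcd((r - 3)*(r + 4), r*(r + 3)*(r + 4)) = r + 4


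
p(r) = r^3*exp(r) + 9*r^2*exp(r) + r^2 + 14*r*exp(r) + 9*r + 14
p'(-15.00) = -21.00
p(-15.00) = 104.00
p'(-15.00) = -21.00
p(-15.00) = 104.00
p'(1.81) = 728.54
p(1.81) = 404.80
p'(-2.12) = 3.63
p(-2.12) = -0.44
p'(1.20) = 248.48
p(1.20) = 130.78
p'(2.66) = 2914.30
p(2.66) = 1756.87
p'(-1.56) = 3.67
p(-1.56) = 1.61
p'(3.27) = 7433.25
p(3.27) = 4710.75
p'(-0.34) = 11.50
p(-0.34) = 8.38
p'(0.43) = 56.07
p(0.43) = 29.99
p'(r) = r^3*exp(r) + 12*r^2*exp(r) + 32*r*exp(r) + 2*r + 14*exp(r) + 9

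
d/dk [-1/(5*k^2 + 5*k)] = (2*k + 1)/(5*k^2*(k + 1)^2)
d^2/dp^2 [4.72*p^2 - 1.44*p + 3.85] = 9.44000000000000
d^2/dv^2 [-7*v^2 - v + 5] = -14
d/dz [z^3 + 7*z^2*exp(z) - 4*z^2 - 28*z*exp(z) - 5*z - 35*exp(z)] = 7*z^2*exp(z) + 3*z^2 - 14*z*exp(z) - 8*z - 63*exp(z) - 5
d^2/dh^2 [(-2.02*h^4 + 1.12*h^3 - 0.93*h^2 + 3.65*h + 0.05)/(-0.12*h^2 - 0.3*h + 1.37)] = (0.0581760000000001*h^6 + 0.43632*h^5 - 0.901728000000002*h^4 - 14.025456*h^3 + 49.171008*h^2 - 16.223928*h + 0.465294)/(0.001728*h^6 + 0.01296*h^5 - 0.026784*h^4 - 0.26892*h^3 + 0.305784*h^2 + 1.68921*h - 2.571353)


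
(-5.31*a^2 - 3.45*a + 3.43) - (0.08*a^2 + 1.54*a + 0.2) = -5.39*a^2 - 4.99*a + 3.23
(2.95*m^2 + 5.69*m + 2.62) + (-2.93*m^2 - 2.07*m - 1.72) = 0.02*m^2 + 3.62*m + 0.9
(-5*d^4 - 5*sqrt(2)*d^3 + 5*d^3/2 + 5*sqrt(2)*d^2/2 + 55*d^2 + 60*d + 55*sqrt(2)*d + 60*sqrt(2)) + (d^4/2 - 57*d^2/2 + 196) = -9*d^4/2 - 5*sqrt(2)*d^3 + 5*d^3/2 + 5*sqrt(2)*d^2/2 + 53*d^2/2 + 60*d + 55*sqrt(2)*d + 60*sqrt(2) + 196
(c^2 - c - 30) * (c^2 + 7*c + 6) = c^4 + 6*c^3 - 31*c^2 - 216*c - 180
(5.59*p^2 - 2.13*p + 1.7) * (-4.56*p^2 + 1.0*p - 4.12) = -25.4904*p^4 + 15.3028*p^3 - 32.9128*p^2 + 10.4756*p - 7.004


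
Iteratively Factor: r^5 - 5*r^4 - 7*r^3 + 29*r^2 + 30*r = (r + 1)*(r^4 - 6*r^3 - r^2 + 30*r) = (r - 3)*(r + 1)*(r^3 - 3*r^2 - 10*r) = (r - 5)*(r - 3)*(r + 1)*(r^2 + 2*r) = (r - 5)*(r - 3)*(r + 1)*(r + 2)*(r)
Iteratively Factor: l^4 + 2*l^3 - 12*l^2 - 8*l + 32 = (l - 2)*(l^3 + 4*l^2 - 4*l - 16) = (l - 2)^2*(l^2 + 6*l + 8) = (l - 2)^2*(l + 4)*(l + 2)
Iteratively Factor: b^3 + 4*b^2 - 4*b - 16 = (b + 2)*(b^2 + 2*b - 8) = (b - 2)*(b + 2)*(b + 4)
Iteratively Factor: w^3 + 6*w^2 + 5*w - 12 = (w + 4)*(w^2 + 2*w - 3) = (w - 1)*(w + 4)*(w + 3)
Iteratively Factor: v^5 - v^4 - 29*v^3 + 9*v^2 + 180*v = (v + 3)*(v^4 - 4*v^3 - 17*v^2 + 60*v) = (v - 3)*(v + 3)*(v^3 - v^2 - 20*v) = (v - 3)*(v + 3)*(v + 4)*(v^2 - 5*v) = v*(v - 3)*(v + 3)*(v + 4)*(v - 5)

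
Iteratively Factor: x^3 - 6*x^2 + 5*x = (x)*(x^2 - 6*x + 5) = x*(x - 1)*(x - 5)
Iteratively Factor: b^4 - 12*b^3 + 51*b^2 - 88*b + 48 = (b - 1)*(b^3 - 11*b^2 + 40*b - 48) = (b - 4)*(b - 1)*(b^2 - 7*b + 12) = (b - 4)*(b - 3)*(b - 1)*(b - 4)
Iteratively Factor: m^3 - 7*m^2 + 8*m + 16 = (m + 1)*(m^2 - 8*m + 16) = (m - 4)*(m + 1)*(m - 4)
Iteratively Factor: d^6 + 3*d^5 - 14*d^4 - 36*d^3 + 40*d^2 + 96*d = (d + 4)*(d^5 - d^4 - 10*d^3 + 4*d^2 + 24*d) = (d - 3)*(d + 4)*(d^4 + 2*d^3 - 4*d^2 - 8*d) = d*(d - 3)*(d + 4)*(d^3 + 2*d^2 - 4*d - 8) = d*(d - 3)*(d + 2)*(d + 4)*(d^2 - 4) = d*(d - 3)*(d - 2)*(d + 2)*(d + 4)*(d + 2)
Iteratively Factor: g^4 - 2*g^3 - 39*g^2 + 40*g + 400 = (g - 5)*(g^3 + 3*g^2 - 24*g - 80) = (g - 5)*(g + 4)*(g^2 - g - 20) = (g - 5)^2*(g + 4)*(g + 4)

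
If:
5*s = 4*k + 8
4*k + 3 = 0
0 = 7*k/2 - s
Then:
No Solution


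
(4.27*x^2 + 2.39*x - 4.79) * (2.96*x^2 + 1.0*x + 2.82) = 12.6392*x^4 + 11.3444*x^3 + 0.252999999999998*x^2 + 1.9498*x - 13.5078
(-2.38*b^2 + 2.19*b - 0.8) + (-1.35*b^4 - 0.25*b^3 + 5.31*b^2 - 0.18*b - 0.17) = -1.35*b^4 - 0.25*b^3 + 2.93*b^2 + 2.01*b - 0.97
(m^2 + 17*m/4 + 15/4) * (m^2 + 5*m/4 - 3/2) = m^4 + 11*m^3/2 + 121*m^2/16 - 27*m/16 - 45/8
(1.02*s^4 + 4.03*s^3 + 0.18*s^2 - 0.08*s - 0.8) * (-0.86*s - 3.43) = -0.8772*s^5 - 6.9644*s^4 - 13.9777*s^3 - 0.5486*s^2 + 0.9624*s + 2.744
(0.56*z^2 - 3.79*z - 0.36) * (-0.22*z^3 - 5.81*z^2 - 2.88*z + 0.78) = -0.1232*z^5 - 2.4198*z^4 + 20.4863*z^3 + 13.4436*z^2 - 1.9194*z - 0.2808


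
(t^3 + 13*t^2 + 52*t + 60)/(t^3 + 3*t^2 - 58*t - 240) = (t + 2)/(t - 8)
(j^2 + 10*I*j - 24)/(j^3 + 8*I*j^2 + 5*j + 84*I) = (j + 6*I)/(j^2 + 4*I*j + 21)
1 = 1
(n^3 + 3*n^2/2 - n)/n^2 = n + 3/2 - 1/n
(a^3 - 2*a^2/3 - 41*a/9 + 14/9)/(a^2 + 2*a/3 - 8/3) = (9*a^2 - 24*a + 7)/(3*(3*a - 4))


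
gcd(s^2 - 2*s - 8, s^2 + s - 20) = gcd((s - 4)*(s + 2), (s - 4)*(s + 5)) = s - 4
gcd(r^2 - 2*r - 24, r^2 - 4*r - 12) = r - 6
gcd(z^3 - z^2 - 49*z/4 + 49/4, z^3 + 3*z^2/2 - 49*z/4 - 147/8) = z^2 - 49/4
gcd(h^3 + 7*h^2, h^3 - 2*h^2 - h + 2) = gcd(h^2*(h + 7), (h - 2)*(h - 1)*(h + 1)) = 1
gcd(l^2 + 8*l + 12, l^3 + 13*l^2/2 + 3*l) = l + 6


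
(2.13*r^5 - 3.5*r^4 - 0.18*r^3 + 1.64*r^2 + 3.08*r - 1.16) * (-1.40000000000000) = -2.982*r^5 + 4.9*r^4 + 0.252*r^3 - 2.296*r^2 - 4.312*r + 1.624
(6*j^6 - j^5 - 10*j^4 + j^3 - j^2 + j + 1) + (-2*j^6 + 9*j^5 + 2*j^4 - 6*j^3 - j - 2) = 4*j^6 + 8*j^5 - 8*j^4 - 5*j^3 - j^2 - 1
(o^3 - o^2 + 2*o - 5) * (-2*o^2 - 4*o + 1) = -2*o^5 - 2*o^4 + o^3 + o^2 + 22*o - 5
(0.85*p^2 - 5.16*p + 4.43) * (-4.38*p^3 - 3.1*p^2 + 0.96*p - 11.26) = -3.723*p^5 + 19.9658*p^4 - 2.5914*p^3 - 28.2576*p^2 + 62.3544*p - 49.8818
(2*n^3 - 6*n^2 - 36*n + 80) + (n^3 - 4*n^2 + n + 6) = 3*n^3 - 10*n^2 - 35*n + 86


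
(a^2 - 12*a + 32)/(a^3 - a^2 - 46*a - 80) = (a - 4)/(a^2 + 7*a + 10)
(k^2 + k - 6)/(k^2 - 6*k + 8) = (k + 3)/(k - 4)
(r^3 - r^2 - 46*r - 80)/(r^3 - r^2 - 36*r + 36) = (r^3 - r^2 - 46*r - 80)/(r^3 - r^2 - 36*r + 36)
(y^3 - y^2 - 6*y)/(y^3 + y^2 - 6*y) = (y^2 - y - 6)/(y^2 + y - 6)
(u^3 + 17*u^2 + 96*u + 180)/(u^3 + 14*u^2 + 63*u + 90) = (u + 6)/(u + 3)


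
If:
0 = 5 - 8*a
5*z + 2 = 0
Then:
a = 5/8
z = -2/5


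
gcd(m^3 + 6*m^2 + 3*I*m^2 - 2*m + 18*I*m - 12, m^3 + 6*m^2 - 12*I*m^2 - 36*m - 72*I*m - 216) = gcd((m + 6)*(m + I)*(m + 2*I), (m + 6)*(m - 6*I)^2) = m + 6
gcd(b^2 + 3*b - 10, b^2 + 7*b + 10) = b + 5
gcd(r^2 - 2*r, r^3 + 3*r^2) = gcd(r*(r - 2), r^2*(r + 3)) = r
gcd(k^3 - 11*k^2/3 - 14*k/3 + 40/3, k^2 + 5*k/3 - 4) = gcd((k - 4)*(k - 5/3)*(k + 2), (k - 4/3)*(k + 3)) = 1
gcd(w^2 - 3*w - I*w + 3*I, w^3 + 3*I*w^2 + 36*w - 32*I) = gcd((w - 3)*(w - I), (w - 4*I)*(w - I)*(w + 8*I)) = w - I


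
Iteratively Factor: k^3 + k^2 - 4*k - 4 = (k + 1)*(k^2 - 4) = (k - 2)*(k + 1)*(k + 2)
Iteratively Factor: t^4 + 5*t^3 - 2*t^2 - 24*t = (t + 3)*(t^3 + 2*t^2 - 8*t) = t*(t + 3)*(t^2 + 2*t - 8) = t*(t + 3)*(t + 4)*(t - 2)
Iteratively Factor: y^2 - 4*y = (y)*(y - 4)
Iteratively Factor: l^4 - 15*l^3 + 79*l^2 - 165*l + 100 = (l - 4)*(l^3 - 11*l^2 + 35*l - 25) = (l - 5)*(l - 4)*(l^2 - 6*l + 5) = (l - 5)^2*(l - 4)*(l - 1)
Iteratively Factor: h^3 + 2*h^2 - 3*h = (h + 3)*(h^2 - h) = h*(h + 3)*(h - 1)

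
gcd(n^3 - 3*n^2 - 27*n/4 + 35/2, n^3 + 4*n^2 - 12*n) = n - 2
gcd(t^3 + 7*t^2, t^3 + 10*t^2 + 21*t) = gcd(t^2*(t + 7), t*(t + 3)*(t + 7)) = t^2 + 7*t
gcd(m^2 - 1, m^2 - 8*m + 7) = m - 1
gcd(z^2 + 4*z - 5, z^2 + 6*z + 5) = z + 5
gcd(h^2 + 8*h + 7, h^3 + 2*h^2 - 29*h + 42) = h + 7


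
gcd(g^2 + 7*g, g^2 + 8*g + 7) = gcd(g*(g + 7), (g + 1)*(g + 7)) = g + 7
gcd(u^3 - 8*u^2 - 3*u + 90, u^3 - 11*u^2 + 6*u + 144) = u^2 - 3*u - 18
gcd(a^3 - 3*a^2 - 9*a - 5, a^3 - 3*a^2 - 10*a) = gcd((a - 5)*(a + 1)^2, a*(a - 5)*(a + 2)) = a - 5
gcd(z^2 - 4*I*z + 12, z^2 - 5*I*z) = 1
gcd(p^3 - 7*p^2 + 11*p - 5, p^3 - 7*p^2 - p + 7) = p - 1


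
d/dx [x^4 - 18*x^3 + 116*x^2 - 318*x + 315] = 4*x^3 - 54*x^2 + 232*x - 318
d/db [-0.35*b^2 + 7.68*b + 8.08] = 7.68 - 0.7*b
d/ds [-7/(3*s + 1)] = 21/(3*s + 1)^2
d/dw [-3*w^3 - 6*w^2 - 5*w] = -9*w^2 - 12*w - 5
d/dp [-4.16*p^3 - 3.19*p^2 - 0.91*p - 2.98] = -12.48*p^2 - 6.38*p - 0.91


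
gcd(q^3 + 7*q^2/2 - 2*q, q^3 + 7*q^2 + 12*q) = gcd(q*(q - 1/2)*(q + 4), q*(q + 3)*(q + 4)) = q^2 + 4*q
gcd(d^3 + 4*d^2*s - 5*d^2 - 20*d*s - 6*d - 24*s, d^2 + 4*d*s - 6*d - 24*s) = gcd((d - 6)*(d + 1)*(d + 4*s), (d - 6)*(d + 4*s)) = d^2 + 4*d*s - 6*d - 24*s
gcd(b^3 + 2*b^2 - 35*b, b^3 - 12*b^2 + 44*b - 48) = 1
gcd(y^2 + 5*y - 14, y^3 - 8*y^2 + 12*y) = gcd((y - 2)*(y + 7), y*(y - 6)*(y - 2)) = y - 2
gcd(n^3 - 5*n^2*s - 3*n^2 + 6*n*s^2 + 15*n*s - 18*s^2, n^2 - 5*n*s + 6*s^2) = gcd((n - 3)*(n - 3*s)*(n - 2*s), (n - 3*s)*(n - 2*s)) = n^2 - 5*n*s + 6*s^2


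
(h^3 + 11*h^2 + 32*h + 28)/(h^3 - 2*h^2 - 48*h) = (h^3 + 11*h^2 + 32*h + 28)/(h*(h^2 - 2*h - 48))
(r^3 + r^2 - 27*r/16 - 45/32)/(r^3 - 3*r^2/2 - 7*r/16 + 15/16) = (r + 3/2)/(r - 1)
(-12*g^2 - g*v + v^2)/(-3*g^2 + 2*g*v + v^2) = (-4*g + v)/(-g + v)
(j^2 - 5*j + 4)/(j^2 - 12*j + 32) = (j - 1)/(j - 8)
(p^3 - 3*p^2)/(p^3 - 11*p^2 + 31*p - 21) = p^2/(p^2 - 8*p + 7)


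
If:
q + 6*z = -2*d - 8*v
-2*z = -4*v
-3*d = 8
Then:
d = -8/3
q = 16/3 - 10*z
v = z/2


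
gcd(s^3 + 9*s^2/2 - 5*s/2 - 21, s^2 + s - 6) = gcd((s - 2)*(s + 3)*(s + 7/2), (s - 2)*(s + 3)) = s^2 + s - 6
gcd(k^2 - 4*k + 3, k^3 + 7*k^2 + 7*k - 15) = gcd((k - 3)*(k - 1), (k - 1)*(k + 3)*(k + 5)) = k - 1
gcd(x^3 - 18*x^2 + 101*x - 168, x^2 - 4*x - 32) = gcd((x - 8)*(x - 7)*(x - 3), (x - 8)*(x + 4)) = x - 8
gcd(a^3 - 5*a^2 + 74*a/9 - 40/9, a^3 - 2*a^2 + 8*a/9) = a - 4/3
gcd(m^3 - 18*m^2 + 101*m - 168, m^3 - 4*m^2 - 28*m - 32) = m - 8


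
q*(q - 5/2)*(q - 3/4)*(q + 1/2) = q^4 - 11*q^3/4 + q^2/4 + 15*q/16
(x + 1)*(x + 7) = x^2 + 8*x + 7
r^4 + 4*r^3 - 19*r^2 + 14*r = r*(r - 2)*(r - 1)*(r + 7)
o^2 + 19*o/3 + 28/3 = (o + 7/3)*(o + 4)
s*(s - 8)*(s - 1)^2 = s^4 - 10*s^3 + 17*s^2 - 8*s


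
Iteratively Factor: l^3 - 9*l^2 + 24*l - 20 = (l - 5)*(l^2 - 4*l + 4) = (l - 5)*(l - 2)*(l - 2)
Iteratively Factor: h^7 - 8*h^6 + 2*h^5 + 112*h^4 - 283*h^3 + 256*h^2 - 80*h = (h - 1)*(h^6 - 7*h^5 - 5*h^4 + 107*h^3 - 176*h^2 + 80*h) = (h - 4)*(h - 1)*(h^5 - 3*h^4 - 17*h^3 + 39*h^2 - 20*h) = (h - 5)*(h - 4)*(h - 1)*(h^4 + 2*h^3 - 7*h^2 + 4*h) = (h - 5)*(h - 4)*(h - 1)*(h + 4)*(h^3 - 2*h^2 + h) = h*(h - 5)*(h - 4)*(h - 1)*(h + 4)*(h^2 - 2*h + 1) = h*(h - 5)*(h - 4)*(h - 1)^2*(h + 4)*(h - 1)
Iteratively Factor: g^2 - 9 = (g + 3)*(g - 3)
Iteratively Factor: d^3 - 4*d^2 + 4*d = (d - 2)*(d^2 - 2*d) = d*(d - 2)*(d - 2)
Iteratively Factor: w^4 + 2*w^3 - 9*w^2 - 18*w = (w + 3)*(w^3 - w^2 - 6*w) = (w - 3)*(w + 3)*(w^2 + 2*w) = (w - 3)*(w + 2)*(w + 3)*(w)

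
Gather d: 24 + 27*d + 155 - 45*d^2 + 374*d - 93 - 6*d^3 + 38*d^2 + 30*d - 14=-6*d^3 - 7*d^2 + 431*d + 72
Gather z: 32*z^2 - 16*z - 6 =32*z^2 - 16*z - 6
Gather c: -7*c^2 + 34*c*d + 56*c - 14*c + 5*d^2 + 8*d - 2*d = -7*c^2 + c*(34*d + 42) + 5*d^2 + 6*d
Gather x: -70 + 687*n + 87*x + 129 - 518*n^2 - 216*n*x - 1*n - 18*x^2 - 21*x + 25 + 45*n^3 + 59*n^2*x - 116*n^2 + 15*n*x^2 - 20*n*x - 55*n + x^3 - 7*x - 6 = 45*n^3 - 634*n^2 + 631*n + x^3 + x^2*(15*n - 18) + x*(59*n^2 - 236*n + 59) + 78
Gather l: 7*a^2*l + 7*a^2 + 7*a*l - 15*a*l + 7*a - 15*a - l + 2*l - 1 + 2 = 7*a^2 - 8*a + l*(7*a^2 - 8*a + 1) + 1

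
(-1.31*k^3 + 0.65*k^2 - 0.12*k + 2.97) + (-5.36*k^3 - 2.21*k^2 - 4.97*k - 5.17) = -6.67*k^3 - 1.56*k^2 - 5.09*k - 2.2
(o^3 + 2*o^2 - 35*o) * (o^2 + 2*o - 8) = o^5 + 4*o^4 - 39*o^3 - 86*o^2 + 280*o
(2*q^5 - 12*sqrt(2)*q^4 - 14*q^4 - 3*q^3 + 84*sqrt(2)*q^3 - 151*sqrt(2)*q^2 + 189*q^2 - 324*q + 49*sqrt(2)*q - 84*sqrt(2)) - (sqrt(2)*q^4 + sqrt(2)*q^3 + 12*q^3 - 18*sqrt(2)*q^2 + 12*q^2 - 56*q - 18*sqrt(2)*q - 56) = 2*q^5 - 13*sqrt(2)*q^4 - 14*q^4 - 15*q^3 + 83*sqrt(2)*q^3 - 133*sqrt(2)*q^2 + 177*q^2 - 268*q + 67*sqrt(2)*q - 84*sqrt(2) + 56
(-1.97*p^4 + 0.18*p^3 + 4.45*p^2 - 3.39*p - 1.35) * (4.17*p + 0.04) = -8.2149*p^5 + 0.6718*p^4 + 18.5637*p^3 - 13.9583*p^2 - 5.7651*p - 0.054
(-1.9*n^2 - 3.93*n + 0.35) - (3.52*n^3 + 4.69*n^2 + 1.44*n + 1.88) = -3.52*n^3 - 6.59*n^2 - 5.37*n - 1.53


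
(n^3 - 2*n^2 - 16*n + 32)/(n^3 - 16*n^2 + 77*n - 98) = (n^2 - 16)/(n^2 - 14*n + 49)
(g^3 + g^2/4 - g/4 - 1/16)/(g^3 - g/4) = (g + 1/4)/g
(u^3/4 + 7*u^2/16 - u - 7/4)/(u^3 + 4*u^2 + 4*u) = (4*u^2 - u - 14)/(16*u*(u + 2))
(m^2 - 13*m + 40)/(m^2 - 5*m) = (m - 8)/m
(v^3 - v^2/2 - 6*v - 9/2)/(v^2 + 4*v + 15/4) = 2*(v^2 - 2*v - 3)/(2*v + 5)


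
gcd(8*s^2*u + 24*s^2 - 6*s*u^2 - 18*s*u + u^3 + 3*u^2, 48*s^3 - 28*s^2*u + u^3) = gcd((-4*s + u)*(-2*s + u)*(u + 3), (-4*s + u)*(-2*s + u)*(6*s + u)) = 8*s^2 - 6*s*u + u^2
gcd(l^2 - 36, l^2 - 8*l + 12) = l - 6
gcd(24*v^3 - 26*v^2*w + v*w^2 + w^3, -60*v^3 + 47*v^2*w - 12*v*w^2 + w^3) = 4*v - w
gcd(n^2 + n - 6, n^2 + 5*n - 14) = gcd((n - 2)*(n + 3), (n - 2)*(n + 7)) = n - 2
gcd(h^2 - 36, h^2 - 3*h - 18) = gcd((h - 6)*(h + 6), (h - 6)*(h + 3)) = h - 6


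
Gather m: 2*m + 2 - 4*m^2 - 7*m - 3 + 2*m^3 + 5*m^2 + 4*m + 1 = 2*m^3 + m^2 - m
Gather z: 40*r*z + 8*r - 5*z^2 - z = 8*r - 5*z^2 + z*(40*r - 1)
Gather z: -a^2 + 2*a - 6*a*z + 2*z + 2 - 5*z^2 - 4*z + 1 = -a^2 + 2*a - 5*z^2 + z*(-6*a - 2) + 3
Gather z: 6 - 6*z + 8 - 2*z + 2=16 - 8*z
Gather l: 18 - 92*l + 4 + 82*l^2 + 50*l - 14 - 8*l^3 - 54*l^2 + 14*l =-8*l^3 + 28*l^2 - 28*l + 8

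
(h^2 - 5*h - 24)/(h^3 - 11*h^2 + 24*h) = (h + 3)/(h*(h - 3))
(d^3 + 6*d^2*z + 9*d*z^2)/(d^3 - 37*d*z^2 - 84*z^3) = d*(-d - 3*z)/(-d^2 + 3*d*z + 28*z^2)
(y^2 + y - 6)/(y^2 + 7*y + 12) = (y - 2)/(y + 4)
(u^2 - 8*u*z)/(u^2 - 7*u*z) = (u - 8*z)/(u - 7*z)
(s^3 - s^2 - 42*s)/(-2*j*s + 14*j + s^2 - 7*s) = s*(s + 6)/(-2*j + s)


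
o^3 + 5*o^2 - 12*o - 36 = (o - 3)*(o + 2)*(o + 6)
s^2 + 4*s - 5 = (s - 1)*(s + 5)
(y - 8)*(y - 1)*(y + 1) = y^3 - 8*y^2 - y + 8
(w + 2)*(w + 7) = w^2 + 9*w + 14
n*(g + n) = g*n + n^2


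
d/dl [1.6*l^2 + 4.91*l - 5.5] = 3.2*l + 4.91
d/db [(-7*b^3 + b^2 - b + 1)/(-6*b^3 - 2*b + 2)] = b*(3*b^3 + 8*b^2 - 13*b + 2)/(2*(9*b^6 + 6*b^4 - 6*b^3 + b^2 - 2*b + 1))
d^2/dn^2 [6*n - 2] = 0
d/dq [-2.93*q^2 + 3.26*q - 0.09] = 3.26 - 5.86*q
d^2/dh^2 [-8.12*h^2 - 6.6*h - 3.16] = -16.2400000000000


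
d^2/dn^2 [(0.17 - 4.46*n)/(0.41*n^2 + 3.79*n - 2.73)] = (-(0.82*n + 3.79)*(1.64*n + 7.58)*(4.46*n - 0.17) + (10.9716*n + 33.6674)*(0.41*n^2 + 3.79*n - 2.73))/(0.41*n^2 + 3.79*n - 2.73)^3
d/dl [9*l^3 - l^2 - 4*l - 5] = 27*l^2 - 2*l - 4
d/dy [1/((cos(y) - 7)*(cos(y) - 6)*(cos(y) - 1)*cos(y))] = 2*(2*cos(y)^3 - 21*cos(y)^2 + 55*cos(y) - 21)*sin(y)/((cos(y) - 7)^2*(cos(y) - 6)^2*(cos(y) - 1)^2*cos(y)^2)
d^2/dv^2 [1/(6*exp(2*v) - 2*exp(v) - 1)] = 2*((1 - 12*exp(v))*(-6*exp(2*v) + 2*exp(v) + 1) - 4*(6*exp(v) - 1)^2*exp(v))*exp(v)/(-6*exp(2*v) + 2*exp(v) + 1)^3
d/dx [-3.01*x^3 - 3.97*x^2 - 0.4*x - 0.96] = -9.03*x^2 - 7.94*x - 0.4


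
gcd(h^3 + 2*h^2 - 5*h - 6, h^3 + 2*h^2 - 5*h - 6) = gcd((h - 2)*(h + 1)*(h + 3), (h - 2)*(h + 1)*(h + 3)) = h^3 + 2*h^2 - 5*h - 6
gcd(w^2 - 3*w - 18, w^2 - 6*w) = w - 6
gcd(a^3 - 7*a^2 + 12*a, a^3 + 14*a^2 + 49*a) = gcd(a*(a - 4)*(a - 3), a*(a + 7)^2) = a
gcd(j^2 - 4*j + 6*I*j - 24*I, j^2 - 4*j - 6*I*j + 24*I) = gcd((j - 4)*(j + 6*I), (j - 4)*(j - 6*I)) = j - 4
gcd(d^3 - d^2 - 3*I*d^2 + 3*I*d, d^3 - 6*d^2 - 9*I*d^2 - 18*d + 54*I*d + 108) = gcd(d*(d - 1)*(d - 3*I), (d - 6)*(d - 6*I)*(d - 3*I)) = d - 3*I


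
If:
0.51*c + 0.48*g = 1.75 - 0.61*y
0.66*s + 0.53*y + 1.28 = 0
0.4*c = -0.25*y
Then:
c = -0.625*y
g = 3.64583333333333 - 0.606770833333333*y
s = -0.803030303030303*y - 1.93939393939394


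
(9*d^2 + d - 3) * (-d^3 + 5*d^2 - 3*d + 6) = -9*d^5 + 44*d^4 - 19*d^3 + 36*d^2 + 15*d - 18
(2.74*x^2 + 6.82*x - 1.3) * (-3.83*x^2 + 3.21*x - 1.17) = -10.4942*x^4 - 17.3252*x^3 + 23.6654*x^2 - 12.1524*x + 1.521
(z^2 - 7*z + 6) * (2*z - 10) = 2*z^3 - 24*z^2 + 82*z - 60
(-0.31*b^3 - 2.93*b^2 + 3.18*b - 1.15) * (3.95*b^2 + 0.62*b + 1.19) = -1.2245*b^5 - 11.7657*b^4 + 10.3755*b^3 - 6.0576*b^2 + 3.0712*b - 1.3685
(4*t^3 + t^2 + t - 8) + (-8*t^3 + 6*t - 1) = -4*t^3 + t^2 + 7*t - 9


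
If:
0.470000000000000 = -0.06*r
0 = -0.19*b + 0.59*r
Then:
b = -24.32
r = -7.83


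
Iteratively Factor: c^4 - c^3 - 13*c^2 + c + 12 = (c - 1)*(c^3 - 13*c - 12) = (c - 1)*(c + 3)*(c^2 - 3*c - 4) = (c - 1)*(c + 1)*(c + 3)*(c - 4)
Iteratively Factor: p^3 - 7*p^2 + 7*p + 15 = (p - 3)*(p^2 - 4*p - 5) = (p - 3)*(p + 1)*(p - 5)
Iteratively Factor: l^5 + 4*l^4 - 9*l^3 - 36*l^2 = (l + 3)*(l^4 + l^3 - 12*l^2) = (l - 3)*(l + 3)*(l^3 + 4*l^2) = l*(l - 3)*(l + 3)*(l^2 + 4*l) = l^2*(l - 3)*(l + 3)*(l + 4)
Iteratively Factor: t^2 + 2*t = (t)*(t + 2)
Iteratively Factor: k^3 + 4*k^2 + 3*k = (k)*(k^2 + 4*k + 3) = k*(k + 3)*(k + 1)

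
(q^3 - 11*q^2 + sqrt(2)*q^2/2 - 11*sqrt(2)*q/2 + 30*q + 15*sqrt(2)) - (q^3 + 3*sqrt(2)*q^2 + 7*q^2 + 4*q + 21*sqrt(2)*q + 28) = -18*q^2 - 5*sqrt(2)*q^2/2 - 53*sqrt(2)*q/2 + 26*q - 28 + 15*sqrt(2)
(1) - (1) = 0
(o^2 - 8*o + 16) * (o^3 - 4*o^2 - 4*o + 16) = o^5 - 12*o^4 + 44*o^3 - 16*o^2 - 192*o + 256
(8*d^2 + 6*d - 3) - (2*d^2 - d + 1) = 6*d^2 + 7*d - 4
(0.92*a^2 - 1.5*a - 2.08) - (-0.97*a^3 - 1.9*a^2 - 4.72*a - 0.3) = 0.97*a^3 + 2.82*a^2 + 3.22*a - 1.78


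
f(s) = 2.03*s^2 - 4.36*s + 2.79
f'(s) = 4.06*s - 4.36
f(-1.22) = 11.13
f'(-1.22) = -9.31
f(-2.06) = 20.39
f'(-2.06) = -12.72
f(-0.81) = 7.65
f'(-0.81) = -7.65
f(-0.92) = 8.52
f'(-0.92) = -8.10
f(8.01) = 98.11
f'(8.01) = 28.16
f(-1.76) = 16.75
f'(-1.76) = -11.51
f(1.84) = 1.64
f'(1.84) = 3.11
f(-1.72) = 16.29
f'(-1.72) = -11.34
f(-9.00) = 206.46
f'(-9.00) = -40.90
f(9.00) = 127.98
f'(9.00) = 32.18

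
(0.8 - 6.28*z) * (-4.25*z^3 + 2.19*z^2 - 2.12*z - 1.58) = 26.69*z^4 - 17.1532*z^3 + 15.0656*z^2 + 8.2264*z - 1.264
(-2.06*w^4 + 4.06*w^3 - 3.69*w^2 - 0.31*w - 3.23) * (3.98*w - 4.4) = -8.1988*w^5 + 25.2228*w^4 - 32.5502*w^3 + 15.0022*w^2 - 11.4914*w + 14.212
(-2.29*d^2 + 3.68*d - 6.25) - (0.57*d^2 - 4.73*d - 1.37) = -2.86*d^2 + 8.41*d - 4.88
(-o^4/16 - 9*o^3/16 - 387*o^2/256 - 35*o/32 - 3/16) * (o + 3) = -o^5/16 - 3*o^4/4 - 819*o^3/256 - 1441*o^2/256 - 111*o/32 - 9/16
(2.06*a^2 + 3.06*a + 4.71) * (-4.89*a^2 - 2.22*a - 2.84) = -10.0734*a^4 - 19.5366*a^3 - 35.6755*a^2 - 19.1466*a - 13.3764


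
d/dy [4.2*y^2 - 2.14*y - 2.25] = 8.4*y - 2.14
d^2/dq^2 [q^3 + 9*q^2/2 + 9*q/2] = 6*q + 9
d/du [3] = 0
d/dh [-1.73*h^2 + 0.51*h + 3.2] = 0.51 - 3.46*h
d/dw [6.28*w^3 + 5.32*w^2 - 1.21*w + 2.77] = 18.84*w^2 + 10.64*w - 1.21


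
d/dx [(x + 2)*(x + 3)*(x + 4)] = 3*x^2 + 18*x + 26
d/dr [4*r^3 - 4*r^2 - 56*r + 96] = 12*r^2 - 8*r - 56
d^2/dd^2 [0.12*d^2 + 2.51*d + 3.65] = 0.240000000000000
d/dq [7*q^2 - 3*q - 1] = 14*q - 3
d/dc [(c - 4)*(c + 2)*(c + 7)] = 3*c^2 + 10*c - 22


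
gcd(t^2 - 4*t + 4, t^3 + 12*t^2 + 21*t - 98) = t - 2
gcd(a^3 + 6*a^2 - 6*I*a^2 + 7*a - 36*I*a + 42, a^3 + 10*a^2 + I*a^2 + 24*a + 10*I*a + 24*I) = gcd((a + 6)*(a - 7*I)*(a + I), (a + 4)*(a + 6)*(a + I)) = a^2 + a*(6 + I) + 6*I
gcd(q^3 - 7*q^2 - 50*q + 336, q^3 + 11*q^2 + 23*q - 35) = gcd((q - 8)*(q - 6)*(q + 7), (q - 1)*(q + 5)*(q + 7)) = q + 7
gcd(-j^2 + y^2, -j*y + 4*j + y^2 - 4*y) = -j + y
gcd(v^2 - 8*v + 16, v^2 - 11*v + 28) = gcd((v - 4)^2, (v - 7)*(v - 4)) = v - 4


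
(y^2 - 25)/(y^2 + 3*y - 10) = (y - 5)/(y - 2)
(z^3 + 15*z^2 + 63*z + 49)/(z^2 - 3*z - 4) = (z^2 + 14*z + 49)/(z - 4)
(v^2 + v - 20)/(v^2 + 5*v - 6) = (v^2 + v - 20)/(v^2 + 5*v - 6)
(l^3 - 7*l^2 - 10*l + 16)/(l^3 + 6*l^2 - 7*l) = (l^2 - 6*l - 16)/(l*(l + 7))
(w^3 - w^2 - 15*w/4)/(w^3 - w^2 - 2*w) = (-w^2 + w + 15/4)/(-w^2 + w + 2)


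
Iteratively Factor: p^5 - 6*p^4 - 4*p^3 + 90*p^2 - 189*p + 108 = (p + 4)*(p^4 - 10*p^3 + 36*p^2 - 54*p + 27) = (p - 3)*(p + 4)*(p^3 - 7*p^2 + 15*p - 9) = (p - 3)^2*(p + 4)*(p^2 - 4*p + 3) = (p - 3)^3*(p + 4)*(p - 1)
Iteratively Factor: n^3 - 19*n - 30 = (n - 5)*(n^2 + 5*n + 6) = (n - 5)*(n + 3)*(n + 2)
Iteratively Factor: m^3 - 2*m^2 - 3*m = (m - 3)*(m^2 + m) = m*(m - 3)*(m + 1)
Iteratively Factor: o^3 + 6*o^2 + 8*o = (o + 4)*(o^2 + 2*o) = (o + 2)*(o + 4)*(o)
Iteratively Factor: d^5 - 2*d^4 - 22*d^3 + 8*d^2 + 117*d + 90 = (d + 2)*(d^4 - 4*d^3 - 14*d^2 + 36*d + 45) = (d - 3)*(d + 2)*(d^3 - d^2 - 17*d - 15) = (d - 3)*(d + 1)*(d + 2)*(d^2 - 2*d - 15) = (d - 5)*(d - 3)*(d + 1)*(d + 2)*(d + 3)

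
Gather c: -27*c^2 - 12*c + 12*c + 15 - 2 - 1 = 12 - 27*c^2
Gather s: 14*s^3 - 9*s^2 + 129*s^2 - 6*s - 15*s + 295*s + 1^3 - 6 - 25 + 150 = 14*s^3 + 120*s^2 + 274*s + 120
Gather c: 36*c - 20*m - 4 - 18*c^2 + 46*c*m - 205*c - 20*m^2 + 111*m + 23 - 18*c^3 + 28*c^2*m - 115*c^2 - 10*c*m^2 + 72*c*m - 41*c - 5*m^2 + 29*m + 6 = -18*c^3 + c^2*(28*m - 133) + c*(-10*m^2 + 118*m - 210) - 25*m^2 + 120*m + 25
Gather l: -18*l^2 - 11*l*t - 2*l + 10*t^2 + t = -18*l^2 + l*(-11*t - 2) + 10*t^2 + t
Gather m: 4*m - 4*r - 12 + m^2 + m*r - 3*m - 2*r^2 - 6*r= m^2 + m*(r + 1) - 2*r^2 - 10*r - 12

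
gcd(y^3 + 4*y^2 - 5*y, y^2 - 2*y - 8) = 1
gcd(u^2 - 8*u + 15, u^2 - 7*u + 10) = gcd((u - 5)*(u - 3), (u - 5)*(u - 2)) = u - 5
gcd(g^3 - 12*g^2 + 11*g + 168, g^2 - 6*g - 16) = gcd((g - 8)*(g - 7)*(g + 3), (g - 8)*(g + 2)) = g - 8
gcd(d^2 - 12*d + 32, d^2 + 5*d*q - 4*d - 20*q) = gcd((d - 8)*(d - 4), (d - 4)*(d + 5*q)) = d - 4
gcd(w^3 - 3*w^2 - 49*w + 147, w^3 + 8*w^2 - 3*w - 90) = w - 3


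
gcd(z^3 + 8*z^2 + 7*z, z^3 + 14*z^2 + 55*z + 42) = z^2 + 8*z + 7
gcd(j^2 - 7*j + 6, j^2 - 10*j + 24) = j - 6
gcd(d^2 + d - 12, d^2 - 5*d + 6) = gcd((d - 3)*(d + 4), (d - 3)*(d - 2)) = d - 3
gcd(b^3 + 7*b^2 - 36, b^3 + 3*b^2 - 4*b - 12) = b^2 + b - 6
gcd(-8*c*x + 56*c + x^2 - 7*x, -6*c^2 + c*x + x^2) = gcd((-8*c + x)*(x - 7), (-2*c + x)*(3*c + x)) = 1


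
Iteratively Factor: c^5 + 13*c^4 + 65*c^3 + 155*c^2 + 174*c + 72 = (c + 3)*(c^4 + 10*c^3 + 35*c^2 + 50*c + 24) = (c + 2)*(c + 3)*(c^3 + 8*c^2 + 19*c + 12) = (c + 1)*(c + 2)*(c + 3)*(c^2 + 7*c + 12) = (c + 1)*(c + 2)*(c + 3)^2*(c + 4)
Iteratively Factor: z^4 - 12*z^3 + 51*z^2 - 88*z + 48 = (z - 3)*(z^3 - 9*z^2 + 24*z - 16) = (z - 4)*(z - 3)*(z^2 - 5*z + 4) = (z - 4)^2*(z - 3)*(z - 1)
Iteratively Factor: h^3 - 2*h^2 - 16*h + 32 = (h - 4)*(h^2 + 2*h - 8) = (h - 4)*(h - 2)*(h + 4)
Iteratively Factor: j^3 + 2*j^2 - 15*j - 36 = (j + 3)*(j^2 - j - 12) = (j + 3)^2*(j - 4)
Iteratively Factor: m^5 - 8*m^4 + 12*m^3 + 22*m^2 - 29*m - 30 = (m - 2)*(m^4 - 6*m^3 + 22*m + 15) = (m - 2)*(m + 1)*(m^3 - 7*m^2 + 7*m + 15) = (m - 5)*(m - 2)*(m + 1)*(m^2 - 2*m - 3) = (m - 5)*(m - 3)*(m - 2)*(m + 1)*(m + 1)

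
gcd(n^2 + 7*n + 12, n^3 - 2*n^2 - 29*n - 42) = n + 3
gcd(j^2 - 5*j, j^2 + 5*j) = j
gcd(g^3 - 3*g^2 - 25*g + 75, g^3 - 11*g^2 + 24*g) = g - 3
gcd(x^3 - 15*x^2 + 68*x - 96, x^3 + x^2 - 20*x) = x - 4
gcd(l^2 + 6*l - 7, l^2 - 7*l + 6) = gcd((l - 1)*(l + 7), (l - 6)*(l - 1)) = l - 1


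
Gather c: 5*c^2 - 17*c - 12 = 5*c^2 - 17*c - 12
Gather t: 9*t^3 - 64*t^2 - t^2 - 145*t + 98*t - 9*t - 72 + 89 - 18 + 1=9*t^3 - 65*t^2 - 56*t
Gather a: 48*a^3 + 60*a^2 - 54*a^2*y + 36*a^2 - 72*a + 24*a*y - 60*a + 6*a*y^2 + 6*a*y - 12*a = 48*a^3 + a^2*(96 - 54*y) + a*(6*y^2 + 30*y - 144)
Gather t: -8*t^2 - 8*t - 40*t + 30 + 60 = -8*t^2 - 48*t + 90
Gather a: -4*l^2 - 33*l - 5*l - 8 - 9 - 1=-4*l^2 - 38*l - 18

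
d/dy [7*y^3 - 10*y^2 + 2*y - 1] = 21*y^2 - 20*y + 2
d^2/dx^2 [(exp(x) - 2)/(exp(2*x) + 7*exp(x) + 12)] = (exp(4*x) - 15*exp(3*x) - 114*exp(2*x) - 86*exp(x) + 312)*exp(x)/(exp(6*x) + 21*exp(5*x) + 183*exp(4*x) + 847*exp(3*x) + 2196*exp(2*x) + 3024*exp(x) + 1728)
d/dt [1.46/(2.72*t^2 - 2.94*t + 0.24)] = (4.2924 - 7.9424*t)/(2.72*t^2 - 2.94*t + 0.24)^2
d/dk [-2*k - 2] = -2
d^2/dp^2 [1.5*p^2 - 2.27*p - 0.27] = 3.00000000000000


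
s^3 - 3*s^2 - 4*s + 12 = (s - 3)*(s - 2)*(s + 2)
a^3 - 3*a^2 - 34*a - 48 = (a - 8)*(a + 2)*(a + 3)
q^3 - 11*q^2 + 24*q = q*(q - 8)*(q - 3)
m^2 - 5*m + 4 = (m - 4)*(m - 1)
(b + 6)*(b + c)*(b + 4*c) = b^3 + 5*b^2*c + 6*b^2 + 4*b*c^2 + 30*b*c + 24*c^2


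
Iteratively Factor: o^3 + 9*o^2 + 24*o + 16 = (o + 4)*(o^2 + 5*o + 4) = (o + 1)*(o + 4)*(o + 4)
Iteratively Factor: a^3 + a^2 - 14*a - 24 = (a + 3)*(a^2 - 2*a - 8) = (a + 2)*(a + 3)*(a - 4)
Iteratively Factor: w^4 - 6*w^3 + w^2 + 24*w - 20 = (w + 2)*(w^3 - 8*w^2 + 17*w - 10) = (w - 5)*(w + 2)*(w^2 - 3*w + 2) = (w - 5)*(w - 2)*(w + 2)*(w - 1)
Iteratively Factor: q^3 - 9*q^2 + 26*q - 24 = (q - 3)*(q^2 - 6*q + 8) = (q - 3)*(q - 2)*(q - 4)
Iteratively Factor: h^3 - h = (h + 1)*(h^2 - h) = (h - 1)*(h + 1)*(h)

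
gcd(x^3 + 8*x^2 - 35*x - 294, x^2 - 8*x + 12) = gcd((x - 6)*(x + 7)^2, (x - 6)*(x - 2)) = x - 6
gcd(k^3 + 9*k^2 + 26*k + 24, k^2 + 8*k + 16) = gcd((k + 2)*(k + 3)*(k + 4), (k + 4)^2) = k + 4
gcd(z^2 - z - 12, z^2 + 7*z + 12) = z + 3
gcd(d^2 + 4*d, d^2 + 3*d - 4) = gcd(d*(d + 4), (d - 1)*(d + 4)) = d + 4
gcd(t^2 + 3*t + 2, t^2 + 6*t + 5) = t + 1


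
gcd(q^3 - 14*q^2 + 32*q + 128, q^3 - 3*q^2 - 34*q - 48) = q^2 - 6*q - 16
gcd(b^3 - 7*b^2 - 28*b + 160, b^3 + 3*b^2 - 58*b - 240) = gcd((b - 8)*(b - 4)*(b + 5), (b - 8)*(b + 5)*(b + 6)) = b^2 - 3*b - 40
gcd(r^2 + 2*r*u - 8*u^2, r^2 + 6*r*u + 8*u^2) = r + 4*u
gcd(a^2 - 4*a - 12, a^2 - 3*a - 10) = a + 2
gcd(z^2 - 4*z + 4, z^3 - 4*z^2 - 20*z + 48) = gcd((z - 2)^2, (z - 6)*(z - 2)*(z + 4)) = z - 2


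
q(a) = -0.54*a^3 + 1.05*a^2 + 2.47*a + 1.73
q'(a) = -1.62*a^2 + 2.1*a + 2.47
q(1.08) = 4.94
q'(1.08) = 2.85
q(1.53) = 6.03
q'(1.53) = 1.89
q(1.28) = 5.48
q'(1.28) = 2.50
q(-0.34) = 1.03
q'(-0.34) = 1.57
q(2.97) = 4.18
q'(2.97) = -5.58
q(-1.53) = 2.34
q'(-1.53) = -4.54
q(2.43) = 6.18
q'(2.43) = -1.99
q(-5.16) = 91.13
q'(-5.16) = -51.50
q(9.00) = -284.65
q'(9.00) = -109.85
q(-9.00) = 458.21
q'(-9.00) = -147.65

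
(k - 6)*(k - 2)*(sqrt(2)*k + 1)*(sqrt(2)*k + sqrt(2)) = 2*k^4 - 14*k^3 + sqrt(2)*k^3 - 7*sqrt(2)*k^2 + 8*k^2 + 4*sqrt(2)*k + 24*k + 12*sqrt(2)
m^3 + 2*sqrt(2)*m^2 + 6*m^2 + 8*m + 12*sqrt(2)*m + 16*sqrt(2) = (m + 2)*(m + 4)*(m + 2*sqrt(2))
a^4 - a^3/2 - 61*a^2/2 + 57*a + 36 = (a - 4)*(a - 3)*(a + 1/2)*(a + 6)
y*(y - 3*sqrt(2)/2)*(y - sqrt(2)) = y^3 - 5*sqrt(2)*y^2/2 + 3*y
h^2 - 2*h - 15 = (h - 5)*(h + 3)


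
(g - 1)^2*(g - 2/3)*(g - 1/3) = g^4 - 3*g^3 + 29*g^2/9 - 13*g/9 + 2/9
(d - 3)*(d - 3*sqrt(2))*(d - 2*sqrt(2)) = d^3 - 5*sqrt(2)*d^2 - 3*d^2 + 12*d + 15*sqrt(2)*d - 36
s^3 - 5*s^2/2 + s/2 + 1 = (s - 2)*(s - 1)*(s + 1/2)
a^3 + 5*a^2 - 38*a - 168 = (a - 6)*(a + 4)*(a + 7)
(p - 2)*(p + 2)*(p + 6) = p^3 + 6*p^2 - 4*p - 24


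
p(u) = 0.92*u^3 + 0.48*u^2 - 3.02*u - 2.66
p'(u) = 2.76*u^2 + 0.96*u - 3.02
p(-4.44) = -60.31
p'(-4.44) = 47.13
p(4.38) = 70.63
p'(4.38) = 54.13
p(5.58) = 155.28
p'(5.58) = 88.27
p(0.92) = -4.32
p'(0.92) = 0.20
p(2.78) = 12.42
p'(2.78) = 20.98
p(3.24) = 23.89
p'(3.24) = 29.06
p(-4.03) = -42.91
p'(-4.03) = 37.94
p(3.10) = 20.00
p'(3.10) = 26.48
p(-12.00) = -1487.06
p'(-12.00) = 382.90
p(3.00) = 17.44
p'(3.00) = 24.70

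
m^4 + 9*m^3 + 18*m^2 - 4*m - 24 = (m - 1)*(m + 2)^2*(m + 6)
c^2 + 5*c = c*(c + 5)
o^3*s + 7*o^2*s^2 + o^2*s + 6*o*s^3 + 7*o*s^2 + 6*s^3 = (o + s)*(o + 6*s)*(o*s + s)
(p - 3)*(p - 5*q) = p^2 - 5*p*q - 3*p + 15*q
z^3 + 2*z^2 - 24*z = z*(z - 4)*(z + 6)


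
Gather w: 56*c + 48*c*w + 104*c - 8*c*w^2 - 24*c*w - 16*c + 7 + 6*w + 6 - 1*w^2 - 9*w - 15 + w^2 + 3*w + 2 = -8*c*w^2 + 24*c*w + 144*c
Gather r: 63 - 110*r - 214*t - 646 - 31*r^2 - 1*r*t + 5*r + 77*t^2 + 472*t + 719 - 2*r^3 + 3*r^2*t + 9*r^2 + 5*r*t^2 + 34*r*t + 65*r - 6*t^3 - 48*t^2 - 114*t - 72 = -2*r^3 + r^2*(3*t - 22) + r*(5*t^2 + 33*t - 40) - 6*t^3 + 29*t^2 + 144*t + 64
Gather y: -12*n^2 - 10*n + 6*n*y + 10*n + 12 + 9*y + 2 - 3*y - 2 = -12*n^2 + y*(6*n + 6) + 12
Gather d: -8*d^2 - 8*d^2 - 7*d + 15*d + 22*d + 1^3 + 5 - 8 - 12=-16*d^2 + 30*d - 14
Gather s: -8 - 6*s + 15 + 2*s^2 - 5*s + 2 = 2*s^2 - 11*s + 9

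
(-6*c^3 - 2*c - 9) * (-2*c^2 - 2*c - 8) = 12*c^5 + 12*c^4 + 52*c^3 + 22*c^2 + 34*c + 72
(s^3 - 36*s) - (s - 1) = s^3 - 37*s + 1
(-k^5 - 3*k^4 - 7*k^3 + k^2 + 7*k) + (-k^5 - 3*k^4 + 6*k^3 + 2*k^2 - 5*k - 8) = -2*k^5 - 6*k^4 - k^3 + 3*k^2 + 2*k - 8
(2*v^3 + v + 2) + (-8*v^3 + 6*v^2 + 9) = -6*v^3 + 6*v^2 + v + 11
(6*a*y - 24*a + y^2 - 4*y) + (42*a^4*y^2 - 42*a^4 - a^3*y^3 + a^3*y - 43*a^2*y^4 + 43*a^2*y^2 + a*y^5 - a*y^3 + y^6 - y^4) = 42*a^4*y^2 - 42*a^4 - a^3*y^3 + a^3*y - 43*a^2*y^4 + 43*a^2*y^2 + a*y^5 - a*y^3 + 6*a*y - 24*a + y^6 - y^4 + y^2 - 4*y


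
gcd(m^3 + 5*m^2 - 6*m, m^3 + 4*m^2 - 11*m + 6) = m^2 + 5*m - 6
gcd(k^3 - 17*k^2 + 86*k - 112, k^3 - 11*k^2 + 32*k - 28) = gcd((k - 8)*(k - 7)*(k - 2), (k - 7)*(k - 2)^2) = k^2 - 9*k + 14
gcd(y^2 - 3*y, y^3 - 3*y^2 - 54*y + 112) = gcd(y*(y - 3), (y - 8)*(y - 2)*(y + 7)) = 1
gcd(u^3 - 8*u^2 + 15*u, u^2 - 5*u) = u^2 - 5*u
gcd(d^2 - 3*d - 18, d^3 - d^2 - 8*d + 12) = d + 3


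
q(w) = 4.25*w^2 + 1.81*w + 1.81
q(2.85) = 41.49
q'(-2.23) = -17.14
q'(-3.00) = -23.69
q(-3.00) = 34.63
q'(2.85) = 26.04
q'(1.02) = 10.48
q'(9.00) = 78.31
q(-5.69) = 129.11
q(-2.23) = 18.91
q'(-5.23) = -42.64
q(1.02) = 8.08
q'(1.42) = 13.88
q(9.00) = 362.35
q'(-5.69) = -46.56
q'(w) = 8.5*w + 1.81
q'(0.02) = 1.98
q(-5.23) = 108.59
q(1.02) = 8.08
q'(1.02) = 10.48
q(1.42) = 12.95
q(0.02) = 1.85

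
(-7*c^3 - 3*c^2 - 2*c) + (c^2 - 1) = -7*c^3 - 2*c^2 - 2*c - 1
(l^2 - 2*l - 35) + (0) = l^2 - 2*l - 35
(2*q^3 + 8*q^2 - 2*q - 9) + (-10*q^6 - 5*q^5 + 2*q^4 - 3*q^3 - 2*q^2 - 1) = -10*q^6 - 5*q^5 + 2*q^4 - q^3 + 6*q^2 - 2*q - 10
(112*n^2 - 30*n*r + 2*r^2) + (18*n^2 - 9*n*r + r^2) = 130*n^2 - 39*n*r + 3*r^2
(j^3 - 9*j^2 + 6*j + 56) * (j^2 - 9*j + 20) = j^5 - 18*j^4 + 107*j^3 - 178*j^2 - 384*j + 1120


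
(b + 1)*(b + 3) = b^2 + 4*b + 3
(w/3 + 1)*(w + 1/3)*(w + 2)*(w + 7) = w^4/3 + 37*w^3/9 + 15*w^2 + 167*w/9 + 14/3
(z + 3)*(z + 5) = z^2 + 8*z + 15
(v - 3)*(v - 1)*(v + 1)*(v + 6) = v^4 + 3*v^3 - 19*v^2 - 3*v + 18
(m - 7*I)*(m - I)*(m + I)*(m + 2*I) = m^4 - 5*I*m^3 + 15*m^2 - 5*I*m + 14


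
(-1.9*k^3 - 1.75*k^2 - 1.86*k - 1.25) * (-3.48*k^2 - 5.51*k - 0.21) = 6.612*k^5 + 16.559*k^4 + 16.5143*k^3 + 14.9661*k^2 + 7.2781*k + 0.2625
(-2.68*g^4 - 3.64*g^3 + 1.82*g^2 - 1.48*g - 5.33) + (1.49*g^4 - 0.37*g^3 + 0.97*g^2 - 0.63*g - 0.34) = -1.19*g^4 - 4.01*g^3 + 2.79*g^2 - 2.11*g - 5.67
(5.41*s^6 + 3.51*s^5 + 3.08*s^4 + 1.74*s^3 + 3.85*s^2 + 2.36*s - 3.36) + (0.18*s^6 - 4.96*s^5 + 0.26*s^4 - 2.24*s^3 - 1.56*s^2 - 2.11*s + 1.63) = 5.59*s^6 - 1.45*s^5 + 3.34*s^4 - 0.5*s^3 + 2.29*s^2 + 0.25*s - 1.73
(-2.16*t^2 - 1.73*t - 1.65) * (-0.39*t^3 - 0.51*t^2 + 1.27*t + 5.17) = 0.8424*t^5 + 1.7763*t^4 - 1.2174*t^3 - 12.5228*t^2 - 11.0396*t - 8.5305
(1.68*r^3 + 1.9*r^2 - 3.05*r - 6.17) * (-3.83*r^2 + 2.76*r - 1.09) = -6.4344*r^5 - 2.6402*r^4 + 15.0943*r^3 + 13.1421*r^2 - 13.7047*r + 6.7253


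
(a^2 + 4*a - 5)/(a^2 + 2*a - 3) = (a + 5)/(a + 3)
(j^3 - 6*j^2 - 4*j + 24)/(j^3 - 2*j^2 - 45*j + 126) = (j^2 - 4)/(j^2 + 4*j - 21)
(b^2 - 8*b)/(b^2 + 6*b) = (b - 8)/(b + 6)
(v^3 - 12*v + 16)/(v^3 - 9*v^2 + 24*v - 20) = (v + 4)/(v - 5)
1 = 1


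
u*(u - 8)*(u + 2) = u^3 - 6*u^2 - 16*u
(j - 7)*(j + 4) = j^2 - 3*j - 28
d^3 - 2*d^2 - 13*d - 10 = (d - 5)*(d + 1)*(d + 2)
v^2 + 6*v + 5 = (v + 1)*(v + 5)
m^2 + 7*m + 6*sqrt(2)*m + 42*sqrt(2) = (m + 7)*(m + 6*sqrt(2))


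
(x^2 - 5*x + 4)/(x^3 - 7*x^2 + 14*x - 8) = 1/(x - 2)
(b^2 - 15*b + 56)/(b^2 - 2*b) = (b^2 - 15*b + 56)/(b*(b - 2))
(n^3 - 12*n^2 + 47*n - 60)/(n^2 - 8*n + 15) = n - 4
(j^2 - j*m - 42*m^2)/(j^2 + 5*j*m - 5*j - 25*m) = (j^2 - j*m - 42*m^2)/(j^2 + 5*j*m - 5*j - 25*m)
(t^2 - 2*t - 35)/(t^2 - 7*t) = (t + 5)/t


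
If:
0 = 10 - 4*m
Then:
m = 5/2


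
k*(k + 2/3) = k^2 + 2*k/3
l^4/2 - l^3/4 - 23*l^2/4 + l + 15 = (l/2 + 1)*(l - 3)*(l - 2)*(l + 5/2)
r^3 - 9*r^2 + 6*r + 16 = (r - 8)*(r - 2)*(r + 1)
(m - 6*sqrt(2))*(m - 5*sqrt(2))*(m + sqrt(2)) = m^3 - 10*sqrt(2)*m^2 + 38*m + 60*sqrt(2)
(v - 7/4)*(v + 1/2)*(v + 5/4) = v^3 - 39*v/16 - 35/32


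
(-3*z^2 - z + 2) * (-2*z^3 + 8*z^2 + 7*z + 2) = 6*z^5 - 22*z^4 - 33*z^3 + 3*z^2 + 12*z + 4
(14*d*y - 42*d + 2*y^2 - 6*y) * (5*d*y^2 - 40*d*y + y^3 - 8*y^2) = 70*d^2*y^3 - 770*d^2*y^2 + 1680*d^2*y + 24*d*y^4 - 264*d*y^3 + 576*d*y^2 + 2*y^5 - 22*y^4 + 48*y^3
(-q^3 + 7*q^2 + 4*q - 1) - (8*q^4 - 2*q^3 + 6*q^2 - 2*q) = -8*q^4 + q^3 + q^2 + 6*q - 1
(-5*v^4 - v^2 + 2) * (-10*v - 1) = 50*v^5 + 5*v^4 + 10*v^3 + v^2 - 20*v - 2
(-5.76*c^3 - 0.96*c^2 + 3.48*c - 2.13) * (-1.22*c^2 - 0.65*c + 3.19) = 7.0272*c^5 + 4.9152*c^4 - 21.996*c^3 - 2.7258*c^2 + 12.4857*c - 6.7947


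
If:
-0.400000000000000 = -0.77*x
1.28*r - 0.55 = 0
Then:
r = 0.43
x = 0.52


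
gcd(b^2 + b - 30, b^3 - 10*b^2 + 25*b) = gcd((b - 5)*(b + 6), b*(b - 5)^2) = b - 5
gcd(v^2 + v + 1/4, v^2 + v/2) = v + 1/2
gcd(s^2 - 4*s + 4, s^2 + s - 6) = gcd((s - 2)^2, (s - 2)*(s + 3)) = s - 2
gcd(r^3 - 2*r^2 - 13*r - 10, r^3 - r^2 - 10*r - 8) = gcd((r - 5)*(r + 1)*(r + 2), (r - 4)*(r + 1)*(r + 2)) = r^2 + 3*r + 2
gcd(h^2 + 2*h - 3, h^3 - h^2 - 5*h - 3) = 1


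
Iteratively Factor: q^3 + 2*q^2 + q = (q + 1)*(q^2 + q) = (q + 1)^2*(q)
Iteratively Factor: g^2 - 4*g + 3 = (g - 1)*(g - 3)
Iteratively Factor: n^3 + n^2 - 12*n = (n)*(n^2 + n - 12) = n*(n + 4)*(n - 3)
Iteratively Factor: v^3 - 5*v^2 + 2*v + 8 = (v - 4)*(v^2 - v - 2) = (v - 4)*(v + 1)*(v - 2)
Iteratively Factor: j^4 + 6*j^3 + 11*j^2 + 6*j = (j + 2)*(j^3 + 4*j^2 + 3*j) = j*(j + 2)*(j^2 + 4*j + 3) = j*(j + 2)*(j + 3)*(j + 1)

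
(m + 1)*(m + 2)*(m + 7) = m^3 + 10*m^2 + 23*m + 14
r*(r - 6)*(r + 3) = r^3 - 3*r^2 - 18*r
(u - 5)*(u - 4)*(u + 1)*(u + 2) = u^4 - 6*u^3 - 5*u^2 + 42*u + 40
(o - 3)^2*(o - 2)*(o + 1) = o^4 - 7*o^3 + 13*o^2 + 3*o - 18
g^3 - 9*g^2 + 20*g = g*(g - 5)*(g - 4)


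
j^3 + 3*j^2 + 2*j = j*(j + 1)*(j + 2)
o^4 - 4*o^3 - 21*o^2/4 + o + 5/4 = (o - 5)*(o - 1/2)*(o + 1/2)*(o + 1)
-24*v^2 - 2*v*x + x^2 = (-6*v + x)*(4*v + x)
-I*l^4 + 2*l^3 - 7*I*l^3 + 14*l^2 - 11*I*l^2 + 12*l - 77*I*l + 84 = (l + 7)*(l - 3*I)*(l + 4*I)*(-I*l + 1)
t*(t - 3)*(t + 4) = t^3 + t^2 - 12*t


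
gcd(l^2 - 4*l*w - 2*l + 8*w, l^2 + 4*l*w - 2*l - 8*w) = l - 2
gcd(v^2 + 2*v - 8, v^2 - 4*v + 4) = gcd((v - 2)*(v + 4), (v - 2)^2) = v - 2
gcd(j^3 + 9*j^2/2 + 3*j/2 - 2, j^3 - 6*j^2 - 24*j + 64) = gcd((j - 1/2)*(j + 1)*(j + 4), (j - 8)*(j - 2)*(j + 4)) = j + 4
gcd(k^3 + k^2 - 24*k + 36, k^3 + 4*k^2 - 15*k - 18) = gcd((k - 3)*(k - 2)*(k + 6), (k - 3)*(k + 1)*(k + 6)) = k^2 + 3*k - 18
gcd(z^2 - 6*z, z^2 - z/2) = z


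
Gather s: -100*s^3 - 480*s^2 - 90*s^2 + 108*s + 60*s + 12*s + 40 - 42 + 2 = -100*s^3 - 570*s^2 + 180*s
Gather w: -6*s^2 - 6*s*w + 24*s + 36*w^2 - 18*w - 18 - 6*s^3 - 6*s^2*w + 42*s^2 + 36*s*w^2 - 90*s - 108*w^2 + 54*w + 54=-6*s^3 + 36*s^2 - 66*s + w^2*(36*s - 72) + w*(-6*s^2 - 6*s + 36) + 36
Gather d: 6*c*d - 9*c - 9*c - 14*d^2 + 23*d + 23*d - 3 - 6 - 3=-18*c - 14*d^2 + d*(6*c + 46) - 12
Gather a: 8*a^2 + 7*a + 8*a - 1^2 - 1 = 8*a^2 + 15*a - 2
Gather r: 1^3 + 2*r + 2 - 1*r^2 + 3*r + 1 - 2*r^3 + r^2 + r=-2*r^3 + 6*r + 4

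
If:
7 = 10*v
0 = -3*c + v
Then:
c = 7/30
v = 7/10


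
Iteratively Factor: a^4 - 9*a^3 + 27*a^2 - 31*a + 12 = (a - 3)*(a^3 - 6*a^2 + 9*a - 4) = (a - 3)*(a - 1)*(a^2 - 5*a + 4) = (a - 4)*(a - 3)*(a - 1)*(a - 1)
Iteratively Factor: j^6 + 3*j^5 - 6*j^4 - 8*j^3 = (j + 1)*(j^5 + 2*j^4 - 8*j^3) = j*(j + 1)*(j^4 + 2*j^3 - 8*j^2) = j*(j - 2)*(j + 1)*(j^3 + 4*j^2) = j^2*(j - 2)*(j + 1)*(j^2 + 4*j) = j^2*(j - 2)*(j + 1)*(j + 4)*(j)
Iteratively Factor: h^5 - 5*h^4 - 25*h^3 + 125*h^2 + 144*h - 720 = (h + 3)*(h^4 - 8*h^3 - h^2 + 128*h - 240) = (h + 3)*(h + 4)*(h^3 - 12*h^2 + 47*h - 60) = (h - 4)*(h + 3)*(h + 4)*(h^2 - 8*h + 15) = (h - 5)*(h - 4)*(h + 3)*(h + 4)*(h - 3)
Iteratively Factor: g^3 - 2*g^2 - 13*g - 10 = (g + 1)*(g^2 - 3*g - 10) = (g - 5)*(g + 1)*(g + 2)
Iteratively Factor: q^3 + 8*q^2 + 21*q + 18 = (q + 3)*(q^2 + 5*q + 6) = (q + 2)*(q + 3)*(q + 3)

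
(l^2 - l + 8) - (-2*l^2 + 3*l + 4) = 3*l^2 - 4*l + 4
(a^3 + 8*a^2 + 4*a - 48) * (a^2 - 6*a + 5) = a^5 + 2*a^4 - 39*a^3 - 32*a^2 + 308*a - 240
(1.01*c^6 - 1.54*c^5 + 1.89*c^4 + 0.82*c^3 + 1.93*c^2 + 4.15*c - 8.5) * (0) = 0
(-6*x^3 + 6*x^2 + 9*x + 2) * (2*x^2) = -12*x^5 + 12*x^4 + 18*x^3 + 4*x^2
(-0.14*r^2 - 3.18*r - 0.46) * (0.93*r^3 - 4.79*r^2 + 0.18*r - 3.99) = -0.1302*r^5 - 2.2868*r^4 + 14.7792*r^3 + 2.1896*r^2 + 12.6054*r + 1.8354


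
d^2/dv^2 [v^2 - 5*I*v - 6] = 2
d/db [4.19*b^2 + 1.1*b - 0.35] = 8.38*b + 1.1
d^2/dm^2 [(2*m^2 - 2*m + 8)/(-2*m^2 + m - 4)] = 8*(m^3 - 12*m^2 + 8)/(8*m^6 - 12*m^5 + 54*m^4 - 49*m^3 + 108*m^2 - 48*m + 64)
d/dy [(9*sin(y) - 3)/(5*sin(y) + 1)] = 24*cos(y)/(5*sin(y) + 1)^2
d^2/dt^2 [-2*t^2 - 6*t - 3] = -4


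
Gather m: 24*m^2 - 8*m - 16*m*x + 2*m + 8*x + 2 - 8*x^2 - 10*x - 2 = 24*m^2 + m*(-16*x - 6) - 8*x^2 - 2*x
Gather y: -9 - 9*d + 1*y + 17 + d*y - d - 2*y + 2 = -10*d + y*(d - 1) + 10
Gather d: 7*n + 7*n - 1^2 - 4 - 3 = 14*n - 8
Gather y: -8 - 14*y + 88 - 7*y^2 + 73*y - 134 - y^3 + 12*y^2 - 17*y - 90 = -y^3 + 5*y^2 + 42*y - 144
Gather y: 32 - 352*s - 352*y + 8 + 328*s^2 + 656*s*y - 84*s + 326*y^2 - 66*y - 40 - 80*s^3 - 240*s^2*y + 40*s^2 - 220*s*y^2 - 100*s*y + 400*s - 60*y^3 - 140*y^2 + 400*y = -80*s^3 + 368*s^2 - 36*s - 60*y^3 + y^2*(186 - 220*s) + y*(-240*s^2 + 556*s - 18)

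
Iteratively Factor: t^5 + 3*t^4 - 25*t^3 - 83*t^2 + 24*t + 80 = (t + 4)*(t^4 - t^3 - 21*t^2 + t + 20) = (t - 1)*(t + 4)*(t^3 - 21*t - 20) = (t - 1)*(t + 4)^2*(t^2 - 4*t - 5) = (t - 1)*(t + 1)*(t + 4)^2*(t - 5)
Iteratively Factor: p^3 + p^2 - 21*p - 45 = (p + 3)*(p^2 - 2*p - 15) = (p + 3)^2*(p - 5)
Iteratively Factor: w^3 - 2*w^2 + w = (w - 1)*(w^2 - w) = (w - 1)^2*(w)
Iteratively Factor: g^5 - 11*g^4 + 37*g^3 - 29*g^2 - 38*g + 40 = (g + 1)*(g^4 - 12*g^3 + 49*g^2 - 78*g + 40) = (g - 1)*(g + 1)*(g^3 - 11*g^2 + 38*g - 40) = (g - 2)*(g - 1)*(g + 1)*(g^2 - 9*g + 20) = (g - 4)*(g - 2)*(g - 1)*(g + 1)*(g - 5)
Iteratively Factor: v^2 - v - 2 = (v + 1)*(v - 2)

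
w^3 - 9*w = w*(w - 3)*(w + 3)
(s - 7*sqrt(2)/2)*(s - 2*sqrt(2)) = s^2 - 11*sqrt(2)*s/2 + 14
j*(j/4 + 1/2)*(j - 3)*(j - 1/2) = j^4/4 - 3*j^3/8 - 11*j^2/8 + 3*j/4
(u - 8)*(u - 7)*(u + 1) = u^3 - 14*u^2 + 41*u + 56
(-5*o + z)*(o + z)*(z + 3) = -5*o^2*z - 15*o^2 - 4*o*z^2 - 12*o*z + z^3 + 3*z^2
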